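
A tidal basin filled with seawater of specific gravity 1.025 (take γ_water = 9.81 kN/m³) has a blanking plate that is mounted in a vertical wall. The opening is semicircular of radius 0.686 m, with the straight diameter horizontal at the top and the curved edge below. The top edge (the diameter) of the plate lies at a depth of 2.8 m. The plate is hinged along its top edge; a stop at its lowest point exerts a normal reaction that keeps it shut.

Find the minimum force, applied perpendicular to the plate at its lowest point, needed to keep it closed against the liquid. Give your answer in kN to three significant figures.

γ = 1.025 × 9.81 = 10.05525 kN/m³.
The centroid of a semicircle lies 4r/(3π) = 0.291147 m from the diameter, here below the top edge, so the centroid depth is h_c = 2.8 + 0.291147 = 3.09115 m.
A = πr²/2 = π × 0.686²/2 = 0.73921 m².
Resultant F = γ·h_c·A = 10.05525 × 3.09115 × 0.73921 = 22.9763 kN.
I_c = (π/8 − 8/(9π))·r⁴ = 0.109757 × 0.686⁴ = 0.0243069 m⁴.
Centre of pressure: y_p = y_c + I_c/(y_c·A) = 3.09115 + 0.0243069/(3.09115 × 0.73921) = 3.09115 + 0.0106376 = 3.10179 m along the plane.
The resultant acts 0.291147 + 0.0106376 = 0.301785 m (along the plate) below the hinge at the top edge, so the moment about the hinge is M = F × 0.301785 = 22.9763 × 0.301785 = 6.9339 kN·m.
A normal force at the bottom, 0.686 m from the hinge, must supply this moment: P = 6.9339/0.686 = 10.1077 kN.

P ≈ 10.1 kN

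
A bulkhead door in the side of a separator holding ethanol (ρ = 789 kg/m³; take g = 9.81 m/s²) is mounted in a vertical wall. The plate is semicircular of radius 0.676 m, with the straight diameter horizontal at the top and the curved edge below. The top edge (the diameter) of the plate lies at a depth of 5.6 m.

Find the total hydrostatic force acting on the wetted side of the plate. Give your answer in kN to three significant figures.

F ≈ 32.7 kN

γ = ρg = 789 × 9.81 / 1000 = 7.74009 kN/m³.
The centroid of a semicircle lies 4r/(3π) = 0.286903 m from the diameter, here below the top edge, so the centroid depth is h_c = 5.6 + 0.286903 = 5.8869 m.
A = πr²/2 = π × 0.676²/2 = 0.717816 m².
Resultant F = γ·h_c·A = 7.74009 × 5.8869 × 0.717816 = 32.7074 kN.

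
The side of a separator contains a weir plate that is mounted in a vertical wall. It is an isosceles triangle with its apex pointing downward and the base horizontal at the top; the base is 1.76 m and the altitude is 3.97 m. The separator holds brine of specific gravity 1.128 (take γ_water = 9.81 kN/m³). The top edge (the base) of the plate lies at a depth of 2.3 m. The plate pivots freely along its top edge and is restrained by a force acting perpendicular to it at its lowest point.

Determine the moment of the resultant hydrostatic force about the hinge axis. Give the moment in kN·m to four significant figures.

γ = 1.128 × 9.81 = 11.06568 kN/m³.
With the apex down, the centroid sits h/3 = 3.97/3 = 1.32333 m below the base (the top edge), so the centroid depth is h_c = 2.3 + 1.32333 = 3.62333 m.
A = ½ × 1.76 × 3.97 = 3.4936 m².
Resultant F = γ·h_c·A = 11.06568 × 3.62333 × 3.4936 = 140.075 kN.
I_c = b·h³/36 = 1.76 × 3.97³/36 = 3.05902 m⁴.
Centre of pressure: y_p = y_c + I_c/(y_c·A) = 3.62333 + 3.05902/(3.62333 × 3.4936) = 3.62333 + 0.241658 = 3.86499 m along the plane.
The resultant acts 1.32333 + 0.241658 = 1.56499 m (along the plate) below the hinge at the top edge, so the moment about the hinge is M = F × 1.56499 = 140.075 × 1.56499 = 219.216 kN·m.

M ≈ 219.2 kN·m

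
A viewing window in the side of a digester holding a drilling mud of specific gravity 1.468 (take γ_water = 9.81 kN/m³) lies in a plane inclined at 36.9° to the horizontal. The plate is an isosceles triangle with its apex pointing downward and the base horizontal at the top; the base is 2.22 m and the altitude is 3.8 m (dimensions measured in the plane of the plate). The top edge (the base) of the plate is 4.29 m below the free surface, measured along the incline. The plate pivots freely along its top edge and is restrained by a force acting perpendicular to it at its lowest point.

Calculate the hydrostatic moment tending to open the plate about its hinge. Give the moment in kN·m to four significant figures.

γ = 1.468 × 9.81 = 14.40108 kN/m³.
Let θ = 36.9° be the plate's angle to the horizontal; measure y along the incline from where the plane meets the free surface. Vertical depth h = y·sinθ with sinθ = 0.600420.
With the apex down, the centroid sits h/3 = 3.8/3 = 1.26667 m below the base (the top edge), so y_c = 4.29 + 1.26667 = 5.55667 m and h_c = 5.55667 × 0.600420 = 3.33634 m.
A = ½ × 2.22 × 3.8 = 4.218 m².
Resultant F = γ·h_c·A = 14.40108 × 3.33634 × 4.218 = 202.662 kN.
I_c = b·h³/36 = 2.22 × 3.8³/36 = 3.38377 m⁴.
Centre of pressure: y_p = y_c + I_c/(y_c·A) = 5.55667 + 3.38377/(5.55667 × 4.218) = 5.55667 + 0.144371 = 5.70104 m along the plane.
The resultant acts 1.26667 + 0.144371 = 1.41104 m (along the plate) below the hinge at the top edge, so the moment about the hinge is M = F × 1.41104 = 202.662 × 1.41104 = 285.964 kN·m.

M ≈ 286.0 kN·m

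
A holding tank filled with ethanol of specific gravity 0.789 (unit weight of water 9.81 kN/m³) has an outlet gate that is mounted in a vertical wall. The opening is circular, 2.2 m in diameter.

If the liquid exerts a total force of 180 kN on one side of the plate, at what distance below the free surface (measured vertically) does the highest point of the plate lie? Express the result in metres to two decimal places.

γ = 0.789 × 9.81 = 7.74009 kN/m³.
A = π(1.1)² = 3.80133 m².
From F = γ·h_c·A, the centroid depth is h_c = 180/(7.74009 × 3.80133) = 6.11774 m.
The centroid is at the centre, 1.1 m below the top of the plate, so the highest point sits at h_top = 6.11774 − 1.1 = 5.01774 m below the surface.

d_top ≈ 5.02 m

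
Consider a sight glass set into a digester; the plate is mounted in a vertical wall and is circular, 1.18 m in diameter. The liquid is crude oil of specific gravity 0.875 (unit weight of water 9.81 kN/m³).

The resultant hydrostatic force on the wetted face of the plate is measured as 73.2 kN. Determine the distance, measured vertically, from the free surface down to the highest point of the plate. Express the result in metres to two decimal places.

d_top ≈ 7.21 m

γ = 0.875 × 9.81 = 8.58375 kN/m³.
A = π(0.59)² = 1.09359 m².
From F = γ·h_c·A, the centroid depth is h_c = 73.2/(8.58375 × 1.09359) = 7.79793 m.
The centroid is at the centre, 0.59 m below the top of the plate, so the highest point sits at h_top = 7.79793 − 0.59 = 7.20793 m below the surface.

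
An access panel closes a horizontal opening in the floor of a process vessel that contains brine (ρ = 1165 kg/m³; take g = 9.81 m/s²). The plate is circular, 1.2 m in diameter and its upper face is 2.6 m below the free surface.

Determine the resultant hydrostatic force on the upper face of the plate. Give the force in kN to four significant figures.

γ = ρg = 1165 × 9.81 / 1000 = 11.42865 kN/m³.
The plate is horizontal, so pressure is uniform at p = γ·h = 11.42865 × 2.6 = 29.7145 kN/m².
A = π(0.6)² = 1.13097 m².
F = p·A = 29.7145 × 1.13097 = 33.6062 kN.

F ≈ 33.61 kN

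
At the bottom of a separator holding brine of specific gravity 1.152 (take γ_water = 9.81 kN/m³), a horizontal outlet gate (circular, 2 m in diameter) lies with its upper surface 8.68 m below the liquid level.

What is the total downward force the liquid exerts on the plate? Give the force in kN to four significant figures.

γ = 1.152 × 9.81 = 11.30112 kN/m³.
The plate is horizontal, so pressure is uniform at p = γ·h = 11.30112 × 8.68 = 98.0937 kN/m².
A = π(1)² = 3.14159 m².
F = p·A = 98.0937 × 3.14159 = 308.17 kN.

F ≈ 308.2 kN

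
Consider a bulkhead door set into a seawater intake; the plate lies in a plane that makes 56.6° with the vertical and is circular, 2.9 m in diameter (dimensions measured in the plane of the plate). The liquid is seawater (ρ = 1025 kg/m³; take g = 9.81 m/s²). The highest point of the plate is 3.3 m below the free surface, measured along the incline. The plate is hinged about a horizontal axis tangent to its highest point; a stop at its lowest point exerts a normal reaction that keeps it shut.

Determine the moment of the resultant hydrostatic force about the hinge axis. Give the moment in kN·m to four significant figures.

γ = ρg = 1025 × 9.81 / 1000 = 10.05525 kN/m³.
The plate makes 56.6° with the vertical, i.e. θ = 90° − 56.6° = 33.4° to the horizontal. Measuring y along the incline from the free-surface line, vertical depth h = y·sinθ with sinθ = 0.550481.
The centroid is at the centre, 1.45 m below the top of the plate, so y_c = 3.3 + 1.45 = 4.75 m and h_c = 4.75 × 0.550481 = 2.61478 m.
A = π(1.45)² = 6.6052 m².
Resultant F = γ·h_c·A = 10.05525 × 2.61478 × 6.6052 = 173.666 kN.
I_c = πr⁴/4 = π × 1.45⁴/4 = 3.47186 m⁴.
Centre of pressure: y_p = y_c + I_c/(y_c·A) = 4.75 + 3.47186/(4.75 × 6.6052) = 4.75 + 0.110658 = 4.86066 m along the plane.
The resultant acts 1.45 + 0.110658 = 1.56066 m (along the plate) below the hinge at the top edge, so the moment about the hinge is M = F × 1.56066 = 173.666 × 1.56066 = 271.034 kN·m.

M ≈ 271.0 kN·m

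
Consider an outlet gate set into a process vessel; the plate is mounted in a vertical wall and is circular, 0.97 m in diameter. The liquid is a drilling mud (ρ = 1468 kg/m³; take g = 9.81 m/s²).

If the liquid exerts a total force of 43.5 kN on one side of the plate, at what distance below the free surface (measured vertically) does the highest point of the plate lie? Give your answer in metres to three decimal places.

γ = ρg = 1468 × 9.81 / 1000 = 14.40108 kN/m³.
A = π(0.485)² = 0.738981 m².
From F = γ·h_c·A, the centroid depth is h_c = 43.5/(14.40108 × 0.738981) = 4.08753 m.
The centroid is at the centre, 0.485 m below the top of the plate, so the highest point sits at h_top = 4.08753 − 0.485 = 3.60253 m below the surface.

d_top ≈ 3.603 m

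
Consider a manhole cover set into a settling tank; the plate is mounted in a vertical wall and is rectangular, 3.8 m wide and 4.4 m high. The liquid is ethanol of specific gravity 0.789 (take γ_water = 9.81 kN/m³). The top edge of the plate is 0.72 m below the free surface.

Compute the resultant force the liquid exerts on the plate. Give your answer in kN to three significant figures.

F ≈ 378 kN

γ = 0.789 × 9.81 = 7.74009 kN/m³.
The centroid lies 4.4/2 = 2.2 m below the top edge, so the centroid depth is h_c = 0.72 + 2.2 = 2.92 m.
A = 3.8 × 4.4 = 16.72 m².
Resultant F = γ·h_c·A = 7.74009 × 2.92 × 16.72 = 377.89 kN.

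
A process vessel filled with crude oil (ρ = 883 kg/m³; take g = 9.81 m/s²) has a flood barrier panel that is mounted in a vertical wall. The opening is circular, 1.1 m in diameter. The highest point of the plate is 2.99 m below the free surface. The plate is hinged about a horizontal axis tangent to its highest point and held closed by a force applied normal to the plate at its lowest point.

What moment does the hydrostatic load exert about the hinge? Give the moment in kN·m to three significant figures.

M ≈ 16.7 kN·m

γ = ρg = 883 × 9.81 / 1000 = 8.66223 kN/m³.
The centroid is at the centre, 0.55 m below the top of the plate, so the centroid depth is h_c = 2.99 + 0.55 = 3.54 m.
A = π(0.55)² = 0.950332 m².
Resultant F = γ·h_c·A = 8.66223 × 3.54 × 0.950332 = 29.1413 kN.
I_c = πr⁴/4 = π × 0.55⁴/4 = 0.0718688 m⁴.
Centre of pressure: y_p = y_c + I_c/(y_c·A) = 3.54 + 0.0718688/(3.54 × 0.950332) = 3.54 + 0.021363 = 3.56136 m along the plane.
The resultant acts 0.55 + 0.021363 = 0.571363 m (along the plate) below the hinge at the top edge, so the moment about the hinge is M = F × 0.571363 = 29.1413 × 0.571363 = 16.6503 kN·m.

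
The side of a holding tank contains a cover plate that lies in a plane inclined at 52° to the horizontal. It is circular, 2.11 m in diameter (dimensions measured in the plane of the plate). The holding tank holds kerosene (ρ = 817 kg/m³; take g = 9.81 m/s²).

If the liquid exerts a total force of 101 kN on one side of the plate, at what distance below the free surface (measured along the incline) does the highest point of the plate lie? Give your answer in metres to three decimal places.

γ = ρg = 817 × 9.81 / 1000 = 8.01477 kN/m³.
A = π(1.055)² = 3.49667 m².
From F = γ·h_c·A, the centroid depth is h_c = 101/(8.01477 × 3.49667) = 3.60392 m.
Let θ = 52° be the plate's angle to the horizontal; measure y along the incline from where the plane meets the free surface. Vertical depth h = y·sinθ with sinθ = 0.788011.
Along the incline, y_c = h_c/sinθ = 3.60392/0.788011 = 4.57344 m.
The centroid is at the centre, 1.055 m below the top of the plate, so the highest point sits at y_top = 4.57344 − 1.055 = 3.51844 m along the incline.

y_top ≈ 3.518 m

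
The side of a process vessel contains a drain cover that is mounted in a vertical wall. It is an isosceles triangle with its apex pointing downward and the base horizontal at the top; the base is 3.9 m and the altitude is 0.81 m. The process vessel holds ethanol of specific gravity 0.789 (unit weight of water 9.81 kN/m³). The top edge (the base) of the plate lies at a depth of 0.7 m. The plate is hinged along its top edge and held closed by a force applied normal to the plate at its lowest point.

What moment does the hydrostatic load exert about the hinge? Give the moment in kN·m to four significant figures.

γ = 0.789 × 9.81 = 7.74009 kN/m³.
With the apex down, the centroid sits h/3 = 0.81/3 = 0.27 m below the base (the top edge), so the centroid depth is h_c = 0.7 + 0.27 = 0.97 m.
A = ½ × 3.9 × 0.81 = 1.5795 m².
Resultant F = γ·h_c·A = 7.74009 × 0.97 × 1.5795 = 11.8587 kN.
I_c = b·h³/36 = 3.9 × 0.81³/36 = 0.0575728 m⁴.
Centre of pressure: y_p = y_c + I_c/(y_c·A) = 0.97 + 0.0575728/(0.97 × 1.5795) = 0.97 + 0.0375773 = 1.00758 m along the plane.
The resultant acts 0.27 + 0.0375773 = 0.307577 m (along the plate) below the hinge at the top edge, so the moment about the hinge is M = F × 0.307577 = 11.8587 × 0.307577 = 3.64746 kN·m.

M ≈ 3.647 kN·m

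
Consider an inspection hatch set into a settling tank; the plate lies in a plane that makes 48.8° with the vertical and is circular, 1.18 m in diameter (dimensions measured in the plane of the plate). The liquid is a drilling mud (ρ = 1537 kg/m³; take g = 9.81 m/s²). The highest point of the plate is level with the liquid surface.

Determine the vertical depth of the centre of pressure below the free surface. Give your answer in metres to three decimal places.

γ = ρg = 1537 × 9.81 / 1000 = 15.07797 kN/m³.
The plate makes 48.8° with the vertical, i.e. θ = 90° − 48.8° = 41.2° to the horizontal. Measuring y along the incline from the free-surface line, vertical depth h = y·sinθ with sinθ = 0.658689.
The centroid is at the centre, 0.59 m below the top of the plate, so y_c = 0.59 m and h_c = 0.59 × 0.658689 = 0.388627 m.
A = π(0.59)² = 1.09359 m².
Resultant F = γ·h_c·A = 15.07797 × 0.388627 × 1.09359 = 6.40812 kN.
I_c = πr⁴/4 = π × 0.59⁴/4 = 0.0951695 m⁴.
Centre of pressure: y_p = y_c + I_c/(y_c·A) = 0.59 + 0.0951695/(0.59 × 1.09359) = 0.59 + 0.1475 = 0.7375 m along the plane.
Vertically, h_p = y_p·sinθ = 0.7375 × 0.658689 = 0.485783 m.

h_p = 0.486 m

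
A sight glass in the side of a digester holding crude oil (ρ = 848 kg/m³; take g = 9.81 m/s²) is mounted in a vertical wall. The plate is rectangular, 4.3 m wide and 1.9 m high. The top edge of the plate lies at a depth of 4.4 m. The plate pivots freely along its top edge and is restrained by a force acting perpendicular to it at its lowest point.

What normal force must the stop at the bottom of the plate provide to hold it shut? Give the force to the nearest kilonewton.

γ = ρg = 848 × 9.81 / 1000 = 8.31888 kN/m³.
The centroid lies 1.9/2 = 0.95 m below the top edge, so the centroid depth is h_c = 4.4 + 0.95 = 5.35 m.
A = 4.3 × 1.9 = 8.17 m².
Resultant F = γ·h_c·A = 8.31888 × 5.35 × 8.17 = 363.614 kN.
I_c = b·h³/12 = 4.3 × 1.9³/12 = 2.45781 m⁴.
Centre of pressure: y_p = y_c + I_c/(y_c·A) = 5.35 + 2.45781/(5.35 × 8.17) = 5.35 + 0.0562306 = 5.40623 m along the plane.
The resultant acts 0.95 + 0.0562306 = 1.00623 m (along the plate) below the hinge at the top edge, so the moment about the hinge is M = F × 1.00623 = 363.614 × 1.00623 = 365.879 kN·m.
A normal force at the bottom, 1.9 m from the hinge, must supply this moment: P = 365.879/1.9 = 192.568 kN.

P ≈ 193 kN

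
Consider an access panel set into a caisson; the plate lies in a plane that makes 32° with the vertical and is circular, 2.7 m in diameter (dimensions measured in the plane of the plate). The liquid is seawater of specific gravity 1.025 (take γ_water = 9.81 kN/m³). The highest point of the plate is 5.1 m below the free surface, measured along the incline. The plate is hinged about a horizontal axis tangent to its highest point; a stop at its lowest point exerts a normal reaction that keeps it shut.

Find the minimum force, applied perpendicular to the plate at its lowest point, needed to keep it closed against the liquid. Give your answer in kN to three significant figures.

γ = 1.025 × 9.81 = 10.05525 kN/m³.
The plate makes 32° with the vertical, i.e. θ = 90° − 32° = 58° to the horizontal. Measuring y along the incline from the free-surface line, vertical depth h = y·sinθ with sinθ = 0.848048.
The centroid is at the centre, 1.35 m below the top of the plate, so y_c = 5.1 + 1.35 = 6.45 m and h_c = 6.45 × 0.848048 = 5.46991 m.
A = π(1.35)² = 5.72555 m².
Resultant F = γ·h_c·A = 10.05525 × 5.46991 × 5.72555 = 314.913 kN.
I_c = πr⁴/4 = π × 1.35⁴/4 = 2.6087 m⁴.
Centre of pressure: y_p = y_c + I_c/(y_c·A) = 6.45 + 2.6087/(6.45 × 5.72555) = 6.45 + 0.0706394 = 6.52064 m along the plane.
The resultant acts 1.35 + 0.0706394 = 1.42064 m (along the plate) below the hinge at the top edge, so the moment about the hinge is M = F × 1.42064 = 314.913 × 1.42064 = 447.378 kN·m.
A normal force at the bottom, 2.7 m from the hinge, must supply this moment: P = 447.378/2.7 = 165.696 kN.

P ≈ 166 kN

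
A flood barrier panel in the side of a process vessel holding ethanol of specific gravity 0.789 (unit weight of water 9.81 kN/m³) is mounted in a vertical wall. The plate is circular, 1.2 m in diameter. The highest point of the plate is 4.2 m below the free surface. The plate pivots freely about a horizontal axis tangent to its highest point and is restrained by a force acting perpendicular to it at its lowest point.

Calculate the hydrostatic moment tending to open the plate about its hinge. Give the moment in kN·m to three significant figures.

M ≈ 26.0 kN·m

γ = 0.789 × 9.81 = 7.74009 kN/m³.
The centroid is at the centre, 0.6 m below the top of the plate, so the centroid depth is h_c = 4.2 + 0.6 = 4.8 m.
A = π(0.6)² = 1.13097 m².
Resultant F = γ·h_c·A = 7.74009 × 4.8 × 1.13097 = 42.0183 kN.
I_c = πr⁴/4 = π × 0.6⁴/4 = 0.101788 m⁴.
Centre of pressure: y_p = y_c + I_c/(y_c·A) = 4.8 + 0.101788/(4.8 × 1.13097) = 4.8 + 0.0187501 = 4.81875 m along the plane.
The resultant acts 0.6 + 0.0187501 = 0.61875 m (along the plate) below the hinge at the top edge, so the moment about the hinge is M = F × 0.61875 = 42.0183 × 0.61875 = 25.9988 kN·m.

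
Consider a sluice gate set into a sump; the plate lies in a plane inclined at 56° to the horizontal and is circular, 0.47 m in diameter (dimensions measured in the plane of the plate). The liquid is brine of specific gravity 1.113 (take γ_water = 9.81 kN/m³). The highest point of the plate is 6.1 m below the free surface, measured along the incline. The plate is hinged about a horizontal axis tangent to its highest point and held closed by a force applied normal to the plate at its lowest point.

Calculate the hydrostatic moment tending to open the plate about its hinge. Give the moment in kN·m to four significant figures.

M ≈ 2.360 kN·m

γ = 1.113 × 9.81 = 10.91853 kN/m³.
Let θ = 56° be the plate's angle to the horizontal; measure y along the incline from where the plane meets the free surface. Vertical depth h = y·sinθ with sinθ = 0.829038.
The centroid is at the centre, 0.235 m below the top of the plate, so y_c = 6.1 + 0.235 = 6.335 m and h_c = 6.335 × 0.829038 = 5.25196 m.
A = π(0.235)² = 0.173494 m².
Resultant F = γ·h_c·A = 10.91853 × 5.25196 × 0.173494 = 9.94878 kN.
I_c = πr⁴/4 = π × 0.235⁴/4 = 0.00239531 m⁴.
Centre of pressure: y_p = y_c + I_c/(y_c·A) = 6.335 + 0.00239531/(6.335 × 0.173494) = 6.335 + 0.00217937 = 6.33718 m along the plane.
The resultant acts 0.235 + 0.00217937 = 0.237179 m (along the plate) below the hinge at the top edge, so the moment about the hinge is M = F × 0.237179 = 9.94878 × 0.237179 = 2.35964 kN·m.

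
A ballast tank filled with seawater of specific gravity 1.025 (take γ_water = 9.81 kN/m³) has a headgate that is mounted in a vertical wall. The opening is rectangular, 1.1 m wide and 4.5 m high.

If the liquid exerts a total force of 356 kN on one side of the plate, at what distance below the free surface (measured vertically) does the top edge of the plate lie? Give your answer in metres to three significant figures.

γ = 1.025 × 9.81 = 10.05525 kN/m³.
A = 1.1 × 4.5 = 4.95 m².
From F = γ·h_c·A, the centroid depth is h_c = 356/(10.05525 × 4.95) = 7.1524 m.
The centroid lies 4.5/2 = 2.25 m below the top edge, so the top edge sits at h_top = 7.1524 − 2.25 = 4.9024 m below the surface.

d_top ≈ 4.90 m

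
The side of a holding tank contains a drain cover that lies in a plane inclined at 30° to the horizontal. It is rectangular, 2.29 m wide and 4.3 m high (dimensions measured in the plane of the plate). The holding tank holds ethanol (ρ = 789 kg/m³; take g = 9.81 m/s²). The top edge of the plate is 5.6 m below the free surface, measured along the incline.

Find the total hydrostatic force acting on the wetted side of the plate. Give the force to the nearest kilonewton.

γ = ρg = 789 × 9.81 / 1000 = 7.74009 kN/m³.
Let θ = 30° be the plate's angle to the horizontal; measure y along the incline from where the plane meets the free surface. Vertical depth h = y·sinθ with sinθ = 0.500000.
The centroid lies 4.3/2 = 2.15 m below the top edge, so y_c = 5.6 + 2.15 = 7.75 m and h_c = 7.75 × 0.500000 = 3.875 m.
A = 2.29 × 4.3 = 9.847 m².
Resultant F = γ·h_c·A = 7.74009 × 3.875 × 9.847 = 295.34 kN.

F ≈ 295 kN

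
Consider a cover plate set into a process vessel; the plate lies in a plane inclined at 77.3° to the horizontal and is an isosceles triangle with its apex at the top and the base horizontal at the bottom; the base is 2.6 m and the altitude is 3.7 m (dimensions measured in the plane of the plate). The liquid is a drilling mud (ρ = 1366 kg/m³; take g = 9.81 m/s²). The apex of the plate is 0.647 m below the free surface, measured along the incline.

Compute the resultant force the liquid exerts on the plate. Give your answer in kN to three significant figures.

γ = ρg = 1366 × 9.81 / 1000 = 13.40046 kN/m³.
Let θ = 77.3° be the plate's angle to the horizontal; measure y along the incline from where the plane meets the free surface. Vertical depth h = y·sinθ with sinθ = 0.975535.
With the apex up, the centroid sits 2h/3 = 2 × 3.7/3 = 2.46667 m below the apex, so y_c = 0.647 + 2.46667 = 3.11367 m and h_c = 3.11367 × 0.975535 = 3.03749 m.
A = ½ × 2.6 × 3.7 = 4.81 m².
Resultant F = γ·h_c·A = 13.40046 × 3.03749 × 4.81 = 195.785 kN.

F ≈ 196 kN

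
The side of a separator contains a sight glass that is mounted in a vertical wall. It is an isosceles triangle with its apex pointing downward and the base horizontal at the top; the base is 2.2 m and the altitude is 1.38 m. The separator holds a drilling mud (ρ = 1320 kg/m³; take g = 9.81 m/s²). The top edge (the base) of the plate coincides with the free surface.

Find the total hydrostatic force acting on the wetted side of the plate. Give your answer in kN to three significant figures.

γ = ρg = 1320 × 9.81 / 1000 = 12.9492 kN/m³.
With the apex down, the centroid sits h/3 = 1.38/3 = 0.46 m below the base (the top edge), so the centroid depth is h_c = 0.46 m.
A = ½ × 2.2 × 1.38 = 1.518 m².
Resultant F = γ·h_c·A = 12.9492 × 0.46 × 1.518 = 9.04217 kN.

F ≈ 9.04 kN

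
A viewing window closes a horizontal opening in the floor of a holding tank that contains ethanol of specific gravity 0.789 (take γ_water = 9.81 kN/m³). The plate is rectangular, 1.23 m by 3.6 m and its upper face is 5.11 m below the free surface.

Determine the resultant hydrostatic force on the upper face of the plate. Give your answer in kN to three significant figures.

γ = 0.789 × 9.81 = 7.74009 kN/m³.
The plate is horizontal, so pressure is uniform at p = γ·h = 7.74009 × 5.11 = 39.5519 kN/m².
A = 1.23 × 3.6 = 4.428 m².
F = p·A = 39.5519 × 4.428 = 175.136 kN.

F ≈ 175 kN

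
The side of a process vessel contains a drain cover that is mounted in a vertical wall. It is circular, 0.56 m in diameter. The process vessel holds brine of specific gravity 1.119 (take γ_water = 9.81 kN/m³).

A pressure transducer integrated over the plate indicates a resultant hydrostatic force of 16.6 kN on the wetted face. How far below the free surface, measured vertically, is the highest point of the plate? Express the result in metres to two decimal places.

d_top ≈ 5.86 m

γ = 1.119 × 9.81 = 10.97739 kN/m³.
A = π(0.28)² = 0.246301 m².
From F = γ·h_c·A, the centroid depth is h_c = 16.6/(10.97739 × 0.246301) = 6.13964 m.
The centroid is at the centre, 0.28 m below the top of the plate, so the highest point sits at h_top = 6.13964 − 0.28 = 5.85964 m below the surface.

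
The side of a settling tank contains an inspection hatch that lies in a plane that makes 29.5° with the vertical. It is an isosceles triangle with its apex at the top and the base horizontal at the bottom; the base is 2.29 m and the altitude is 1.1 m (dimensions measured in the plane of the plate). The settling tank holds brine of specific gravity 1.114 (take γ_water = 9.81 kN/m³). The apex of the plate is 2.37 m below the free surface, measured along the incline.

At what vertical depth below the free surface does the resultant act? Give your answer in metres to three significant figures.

h_p = 2.72 m

γ = 1.114 × 9.81 = 10.92834 kN/m³.
The plate makes 29.5° with the vertical, i.e. θ = 90° − 29.5° = 60.5° to the horizontal. Measuring y along the incline from the free-surface line, vertical depth h = y·sinθ with sinθ = 0.870356.
With the apex up, the centroid sits 2h/3 = 2 × 1.1/3 = 0.733333 m below the apex, so y_c = 2.37 + 0.733333 = 3.10333 m and h_c = 3.10333 × 0.870356 = 2.701 m.
A = ½ × 2.29 × 1.1 = 1.2595 m².
Resultant F = γ·h_c·A = 10.92834 × 2.701 × 1.2595 = 37.1772 kN.
I_c = b·h³/36 = 2.29 × 1.1³/36 = 0.0846664 m⁴.
Centre of pressure: y_p = y_c + I_c/(y_c·A) = 3.10333 + 0.0846664/(3.10333 × 1.2595) = 3.10333 + 0.0216613 = 3.12499 m along the plane.
Vertically, h_p = y_p·sinθ = 3.12499 × 0.870356 = 2.71985 m.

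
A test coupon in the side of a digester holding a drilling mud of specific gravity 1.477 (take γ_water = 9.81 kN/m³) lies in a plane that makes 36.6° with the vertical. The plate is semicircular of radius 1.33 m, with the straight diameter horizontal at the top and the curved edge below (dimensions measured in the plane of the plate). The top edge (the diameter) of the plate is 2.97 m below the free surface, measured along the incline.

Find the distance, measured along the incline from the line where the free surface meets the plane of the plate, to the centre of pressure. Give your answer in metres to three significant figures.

γ = 1.477 × 9.81 = 14.48937 kN/m³.
The plate makes 36.6° with the vertical, i.e. θ = 90° − 36.6° = 53.4° to the horizontal. Measuring y along the incline from the free-surface line, vertical depth h = y·sinθ with sinθ = 0.802817.
The centroid of a semicircle lies 4r/(3π) = 0.56447 m from the diameter, here below the top edge, so y_c = 2.97 + 0.56447 = 3.53447 m and h_c = 3.53447 × 0.802817 = 2.83753 m.
A = πr²/2 = π × 1.33²/2 = 2.77858 m².
Resultant F = γ·h_c·A = 14.48937 × 2.83753 × 2.77858 = 114.239 kN.
I_c = (π/8 − 8/(9π))·r⁴ = 0.109757 × 1.33⁴ = 0.34343 m⁴.
Centre of pressure: y_p = y_c + I_c/(y_c·A) = 3.53447 + 0.34343/(3.53447 × 2.77858) = 3.53447 + 0.0349696 = 3.56944 m along the plane.

y_p = 3.57 m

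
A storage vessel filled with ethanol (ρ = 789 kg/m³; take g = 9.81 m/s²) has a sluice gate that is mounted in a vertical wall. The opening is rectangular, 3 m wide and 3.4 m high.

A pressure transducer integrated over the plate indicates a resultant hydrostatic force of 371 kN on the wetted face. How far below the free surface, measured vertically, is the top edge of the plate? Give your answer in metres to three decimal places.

d_top ≈ 2.999 m

γ = ρg = 789 × 9.81 / 1000 = 7.74009 kN/m³.
A = 3 × 3.4 = 10.2 m².
From F = γ·h_c·A, the centroid depth is h_c = 371/(7.74009 × 10.2) = 4.69924 m.
The centroid lies 3.4/2 = 1.7 m below the top edge, so the top edge sits at h_top = 4.69924 − 1.7 = 2.99924 m below the surface.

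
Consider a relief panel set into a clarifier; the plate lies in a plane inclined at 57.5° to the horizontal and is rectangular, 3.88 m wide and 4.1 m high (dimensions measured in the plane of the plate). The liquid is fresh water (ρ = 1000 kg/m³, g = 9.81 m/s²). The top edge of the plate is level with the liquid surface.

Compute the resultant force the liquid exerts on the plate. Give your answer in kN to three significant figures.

F ≈ 270 kN

γ = ρg = 1000 × 9.81 = 9810 N/m³ = 9.81 kN/m³.
Let θ = 57.5° be the plate's angle to the horizontal; measure y along the incline from where the plane meets the free surface. Vertical depth h = y·sinθ with sinθ = 0.843391.
The centroid lies 4.1/2 = 2.05 m below the top edge, so y_c = 2.05 m and h_c = 2.05 × 0.843391 = 1.72895 m.
A = 3.88 × 4.1 = 15.908 m².
Resultant F = γ·h_c·A = 9.81 × 1.72895 × 15.908 = 269.816 kN.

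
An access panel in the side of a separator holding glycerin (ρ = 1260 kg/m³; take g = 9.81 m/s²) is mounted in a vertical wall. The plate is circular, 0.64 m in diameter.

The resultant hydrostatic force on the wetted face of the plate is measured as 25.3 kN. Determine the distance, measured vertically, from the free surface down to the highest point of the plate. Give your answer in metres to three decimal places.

d_top ≈ 6.043 m

γ = ρg = 1260 × 9.81 / 1000 = 12.3606 kN/m³.
A = π(0.32)² = 0.321699 m².
From F = γ·h_c·A, the centroid depth is h_c = 25.3/(12.3606 × 0.321699) = 6.36255 m.
The centroid is at the centre, 0.32 m below the top of the plate, so the highest point sits at h_top = 6.36255 − 0.32 = 6.04255 m below the surface.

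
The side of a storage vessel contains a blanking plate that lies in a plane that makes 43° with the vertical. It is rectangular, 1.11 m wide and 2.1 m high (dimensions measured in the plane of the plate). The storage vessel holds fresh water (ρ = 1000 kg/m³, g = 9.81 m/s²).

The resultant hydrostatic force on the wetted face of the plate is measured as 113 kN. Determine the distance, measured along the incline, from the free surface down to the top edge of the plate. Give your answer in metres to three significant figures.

y_top ≈ 5.71 m

γ = ρg = 1000 × 9.81 = 9810 N/m³ = 9.81 kN/m³.
A = 1.11 × 2.1 = 2.331 m².
From F = γ·h_c·A, the centroid depth is h_c = 113/(9.81 × 2.331) = 4.9416 m.
The plate makes 43° with the vertical, i.e. θ = 90° − 43° = 47° to the horizontal. Measuring y along the incline from the free-surface line, vertical depth h = y·sinθ with sinθ = 0.731354.
Along the incline, y_c = h_c/sinθ = 4.9416/0.731354 = 6.75678 m.
The centroid lies 2.1/2 = 1.05 m below the top edge, so the top edge sits at y_top = 6.75678 − 1.05 = 5.70678 m along the incline.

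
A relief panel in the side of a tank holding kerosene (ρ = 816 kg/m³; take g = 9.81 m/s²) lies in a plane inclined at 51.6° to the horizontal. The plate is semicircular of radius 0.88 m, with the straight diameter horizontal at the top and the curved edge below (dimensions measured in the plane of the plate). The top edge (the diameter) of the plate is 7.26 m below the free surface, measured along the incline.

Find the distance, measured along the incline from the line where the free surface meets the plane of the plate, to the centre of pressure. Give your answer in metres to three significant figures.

y_p = 7.64 m

γ = ρg = 816 × 9.81 / 1000 = 8.00496 kN/m³.
Let θ = 51.6° be the plate's angle to the horizontal; measure y along the incline from where the plane meets the free surface. Vertical depth h = y·sinθ with sinθ = 0.783693.
The centroid of a semicircle lies 4r/(3π) = 0.373484 m from the diameter, here below the top edge, so y_c = 7.26 + 0.373484 = 7.63348 m and h_c = 7.63348 × 0.783693 = 5.9823 m.
A = πr²/2 = π × 0.88²/2 = 1.21642 m².
Resultant F = γ·h_c·A = 8.00496 × 5.9823 × 1.21642 = 58.252 kN.
I_c = (π/8 − 8/(9π))·r⁴ = 0.109757 × 0.88⁴ = 0.0658208 m⁴.
Centre of pressure: y_p = y_c + I_c/(y_c·A) = 7.63348 + 0.0658208/(7.63348 × 1.21642) = 7.63348 + 0.00708854 = 7.64057 m along the plane.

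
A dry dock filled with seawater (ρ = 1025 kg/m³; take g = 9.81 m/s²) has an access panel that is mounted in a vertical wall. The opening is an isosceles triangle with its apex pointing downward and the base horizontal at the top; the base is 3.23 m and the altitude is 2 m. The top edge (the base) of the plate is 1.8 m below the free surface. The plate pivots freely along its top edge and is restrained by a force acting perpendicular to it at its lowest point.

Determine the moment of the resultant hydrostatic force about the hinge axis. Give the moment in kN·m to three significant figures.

M ≈ 60.6 kN·m

γ = ρg = 1025 × 9.81 / 1000 = 10.05525 kN/m³.
With the apex down, the centroid sits h/3 = 2/3 = 0.666667 m below the base (the top edge), so the centroid depth is h_c = 1.8 + 0.666667 = 2.46667 m.
A = ½ × 3.23 × 2 = 3.23 m².
Resultant F = γ·h_c·A = 10.05525 × 2.46667 × 3.23 = 80.1136 kN.
I_c = b·h³/36 = 3.23 × 2³/36 = 0.717778 m⁴.
Centre of pressure: y_p = y_c + I_c/(y_c·A) = 2.46667 + 0.717778/(2.46667 × 3.23) = 2.46667 + 0.09009 = 2.55676 m along the plane.
The resultant acts 0.666667 + 0.09009 = 0.756757 m (along the plate) below the hinge at the top edge, so the moment about the hinge is M = F × 0.756757 = 80.1136 × 0.756757 = 60.6265 kN·m.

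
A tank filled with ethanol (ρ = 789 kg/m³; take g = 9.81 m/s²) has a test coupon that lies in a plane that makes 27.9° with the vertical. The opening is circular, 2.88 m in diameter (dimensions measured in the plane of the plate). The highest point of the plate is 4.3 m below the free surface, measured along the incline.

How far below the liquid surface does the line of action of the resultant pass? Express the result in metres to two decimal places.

h_p = 5.15 m

γ = ρg = 789 × 9.81 / 1000 = 7.74009 kN/m³.
The plate makes 27.9° with the vertical, i.e. θ = 90° − 27.9° = 62.1° to the horizontal. Measuring y along the incline from the free-surface line, vertical depth h = y·sinθ with sinθ = 0.883766.
The centroid is at the centre, 1.44 m below the top of the plate, so y_c = 4.3 + 1.44 = 5.74 m and h_c = 5.74 × 0.883766 = 5.07282 m.
A = π(1.44)² = 6.51441 m².
Resultant F = γ·h_c·A = 7.74009 × 5.07282 × 6.51441 = 255.782 kN.
I_c = πr⁴/4 = π × 1.44⁴/4 = 3.37707 m⁴.
Centre of pressure: y_p = y_c + I_c/(y_c·A) = 5.74 + 3.37707/(5.74 × 6.51441) = 5.74 + 0.0903136 = 5.83031 m along the plane.
Vertically, h_p = y_p·sinθ = 5.83031 × 0.883766 = 5.15263 m.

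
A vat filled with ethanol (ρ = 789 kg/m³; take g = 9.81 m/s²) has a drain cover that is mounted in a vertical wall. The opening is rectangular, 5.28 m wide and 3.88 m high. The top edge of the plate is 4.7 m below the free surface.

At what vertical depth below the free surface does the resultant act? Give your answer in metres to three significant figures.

h_p = 6.83 m

γ = ρg = 789 × 9.81 / 1000 = 7.74009 kN/m³.
The centroid lies 3.88/2 = 1.94 m below the top edge, so the centroid depth is h_c = 4.7 + 1.94 = 6.64 m.
A = 5.28 × 3.88 = 20.4864 m².
Resultant F = γ·h_c·A = 7.74009 × 6.64 × 20.4864 = 1052.88 kN.
I_c = b·h³/12 = 5.28 × 3.88³/12 = 25.7009 m⁴.
Centre of pressure: y_p = y_c + I_c/(y_c·A) = 6.64 + 25.7009/(6.64 × 20.4864) = 6.64 + 0.188936 = 6.82894 m along the plane.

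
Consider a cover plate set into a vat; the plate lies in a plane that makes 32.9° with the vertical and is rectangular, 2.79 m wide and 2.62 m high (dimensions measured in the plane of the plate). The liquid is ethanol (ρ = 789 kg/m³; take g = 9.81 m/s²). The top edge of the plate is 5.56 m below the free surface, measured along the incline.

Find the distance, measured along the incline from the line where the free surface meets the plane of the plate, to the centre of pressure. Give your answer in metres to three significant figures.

γ = ρg = 789 × 9.81 / 1000 = 7.74009 kN/m³.
The plate makes 32.9° with the vertical, i.e. θ = 90° − 32.9° = 57.1° to the horizontal. Measuring y along the incline from the free-surface line, vertical depth h = y·sinθ with sinθ = 0.839620.
The centroid lies 2.62/2 = 1.31 m below the top edge, so y_c = 5.56 + 1.31 = 6.87 m and h_c = 6.87 × 0.839620 = 5.76819 m.
A = 2.79 × 2.62 = 7.3098 m².
Resultant F = γ·h_c·A = 7.74009 × 5.76819 × 7.3098 = 326.356 kN.
I_c = b·h³/12 = 2.79 × 2.62³/12 = 4.18145 m⁴.
Centre of pressure: y_p = y_c + I_c/(y_c·A) = 6.87 + 4.18145/(6.87 × 7.3098) = 6.87 + 0.0832654 = 6.95327 m along the plane.

y_p = 6.95 m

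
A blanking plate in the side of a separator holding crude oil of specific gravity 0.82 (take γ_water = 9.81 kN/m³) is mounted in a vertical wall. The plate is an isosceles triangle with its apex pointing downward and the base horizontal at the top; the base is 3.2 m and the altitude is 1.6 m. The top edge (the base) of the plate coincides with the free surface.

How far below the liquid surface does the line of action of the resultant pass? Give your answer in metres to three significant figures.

γ = 0.82 × 9.81 = 8.0442 kN/m³.
With the apex down, the centroid sits h/3 = 1.6/3 = 0.533333 m below the base (the top edge), so the centroid depth is h_c = 0.533333 m.
A = ½ × 3.2 × 1.6 = 2.56 m².
Resultant F = γ·h_c·A = 8.0442 × 0.533333 × 2.56 = 10.983 kN.
I_c = b·h³/36 = 3.2 × 1.6³/36 = 0.364089 m⁴.
Centre of pressure: y_p = y_c + I_c/(y_c·A) = 0.533333 + 0.364089/(0.533333 × 2.56) = 0.533333 + 0.266667 = 0.8 m along the plane.

h_p = 0.800 m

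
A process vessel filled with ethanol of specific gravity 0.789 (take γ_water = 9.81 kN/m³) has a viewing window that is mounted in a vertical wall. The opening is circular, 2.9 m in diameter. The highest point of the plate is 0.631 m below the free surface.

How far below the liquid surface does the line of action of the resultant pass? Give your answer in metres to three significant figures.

γ = 0.789 × 9.81 = 7.74009 kN/m³.
The centroid is at the centre, 1.45 m below the top of the plate, so the centroid depth is h_c = 0.631 + 1.45 = 2.081 m.
A = π(1.45)² = 6.6052 m².
Resultant F = γ·h_c·A = 7.74009 × 2.081 × 6.6052 = 106.391 kN.
I_c = πr⁴/4 = π × 1.45⁴/4 = 3.47186 m⁴.
Centre of pressure: y_p = y_c + I_c/(y_c·A) = 2.081 + 3.47186/(2.081 × 6.6052) = 2.081 + 0.252583 = 2.33358 m along the plane.

h_p = 2.33 m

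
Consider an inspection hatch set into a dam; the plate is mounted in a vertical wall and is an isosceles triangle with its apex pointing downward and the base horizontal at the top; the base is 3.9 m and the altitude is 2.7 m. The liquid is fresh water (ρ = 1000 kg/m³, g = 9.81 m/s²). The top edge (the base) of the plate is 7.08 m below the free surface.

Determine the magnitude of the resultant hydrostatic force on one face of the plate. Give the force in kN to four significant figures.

F ≈ 412.2 kN

γ = ρg = 1000 × 9.81 = 9810 N/m³ = 9.81 kN/m³.
With the apex down, the centroid sits h/3 = 2.7/3 = 0.9 m below the base (the top edge), so the centroid depth is h_c = 7.08 + 0.9 = 7.98 m.
A = ½ × 3.9 × 2.7 = 5.265 m².
Resultant F = γ·h_c·A = 9.81 × 7.98 × 5.265 = 412.164 kN.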